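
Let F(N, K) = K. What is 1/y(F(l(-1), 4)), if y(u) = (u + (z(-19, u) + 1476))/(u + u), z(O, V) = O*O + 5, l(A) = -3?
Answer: 4/923 ≈ 0.0043337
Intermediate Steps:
z(O, V) = 5 + O**2 (z(O, V) = O**2 + 5 = 5 + O**2)
y(u) = (1842 + u)/(2*u) (y(u) = (u + ((5 + (-19)**2) + 1476))/(u + u) = (u + ((5 + 361) + 1476))/((2*u)) = (u + (366 + 1476))*(1/(2*u)) = (u + 1842)*(1/(2*u)) = (1842 + u)*(1/(2*u)) = (1842 + u)/(2*u))
1/y(F(l(-1), 4)) = 1/((1/2)*(1842 + 4)/4) = 1/((1/2)*(1/4)*1846) = 1/(923/4) = 4/923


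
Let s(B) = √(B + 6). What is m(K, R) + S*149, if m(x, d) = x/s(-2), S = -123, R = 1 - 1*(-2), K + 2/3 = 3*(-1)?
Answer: -109973/6 ≈ -18329.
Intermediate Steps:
s(B) = √(6 + B)
K = -11/3 (K = -⅔ + 3*(-1) = -⅔ - 3 = -11/3 ≈ -3.6667)
R = 3 (R = 1 + 2 = 3)
m(x, d) = x/2 (m(x, d) = x/(√(6 - 2)) = x/(√4) = x/2)
m(K, R) + S*149 = (½)*(-11/3) - 123*149 = -11/6 - 18327 = -109973/6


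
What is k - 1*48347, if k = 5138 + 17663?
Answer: -25546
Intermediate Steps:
k = 22801
k - 1*48347 = 22801 - 1*48347 = 22801 - 48347 = -25546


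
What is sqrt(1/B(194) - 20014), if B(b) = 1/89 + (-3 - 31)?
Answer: I*sqrt(60542439)/55 ≈ 141.47*I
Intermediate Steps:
B(b) = -3025/89 (B(b) = 1/89 - 34 = -3025/89)
sqrt(1/B(194) - 20014) = sqrt(1/(-3025/89) - 20014) = sqrt(-89/3025 - 20014) = sqrt(-60542439/3025) = I*sqrt(60542439)/55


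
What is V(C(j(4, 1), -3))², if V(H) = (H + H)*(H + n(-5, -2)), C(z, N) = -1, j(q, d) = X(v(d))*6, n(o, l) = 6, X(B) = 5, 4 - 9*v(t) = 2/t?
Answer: 100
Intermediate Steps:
v(t) = 4/9 - 2/(9*t)
j(q, d) = 30 (j(q, d) = 5*6 = 30)
V(H) = 2*H*(6 + H) (V(H) = (H + H)*(H + 6) = (2*H)*(6 + H) = 2*H*(6 + H))
V(C(j(4, 1), -3))² = (2*(-1)*(6 - 1))² = (2*(-1)*5)² = (-10)² = 100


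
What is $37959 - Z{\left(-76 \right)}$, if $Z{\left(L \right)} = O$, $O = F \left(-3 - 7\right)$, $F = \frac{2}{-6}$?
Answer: $\frac{113867}{3} \approx 37956.0$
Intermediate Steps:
$F = - \frac{1}{3}$ ($F = 2 \left(- \frac{1}{6}\right) = - \frac{1}{3} \approx -0.33333$)
$O = \frac{10}{3}$ ($O = - \frac{-3 - 7}{3} = \left(- \frac{1}{3}\right) \left(-10\right) = \frac{10}{3} \approx 3.3333$)
$Z{\left(L \right)} = \frac{10}{3}$
$37959 - Z{\left(-76 \right)} = 37959 - \frac{10}{3} = \frac{113867}{3}$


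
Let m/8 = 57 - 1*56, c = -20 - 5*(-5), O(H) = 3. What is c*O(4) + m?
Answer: 23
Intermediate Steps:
c = 5 (c = -20 - 1*(-25) = -20 + 25 = 5)
m = 8 (m = 8*(57 - 1*56) = 8*(57 - 56) = 8*1 = 8)
c*O(4) + m = 5*3 + 8 = 15 + 8 = 23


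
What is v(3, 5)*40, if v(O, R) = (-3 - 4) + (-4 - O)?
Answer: -560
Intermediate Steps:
v(O, R) = -11 - O (v(O, R) = -7 + (-4 - O) = -11 - O)
v(3, 5)*40 = (-11 - 1*3)*40 = (-11 - 3)*40 = -14*40 = -560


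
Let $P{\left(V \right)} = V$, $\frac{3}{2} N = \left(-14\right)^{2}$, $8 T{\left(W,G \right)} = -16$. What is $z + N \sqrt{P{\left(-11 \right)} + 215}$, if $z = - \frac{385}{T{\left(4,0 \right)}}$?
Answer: $\frac{385}{2} + \frac{784 \sqrt{51}}{3} \approx 2058.8$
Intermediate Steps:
$T{\left(W,G \right)} = -2$ ($T{\left(W,G \right)} = \frac{1}{8} \left(-16\right) = -2$)
$N = \frac{392}{3}$ ($N = \frac{2 \left(-14\right)^{2}}{3} = \frac{2}{3} \cdot 196 = \frac{392}{3} \approx 130.67$)
$z = \frac{385}{2}$ ($z = - \frac{385}{-2} = \left(-385\right) \left(- \frac{1}{2}\right) = \frac{385}{2} \approx 192.5$)
$z + N \sqrt{P{\left(-11 \right)} + 215} = \frac{385}{2} + \frac{392 \sqrt{-11 + 215}}{3} = \frac{385}{2} + \frac{392 \sqrt{204}}{3} = \frac{385}{2} + \frac{392 \cdot 2 \sqrt{51}}{3} = \frac{385}{2} + \frac{784 \sqrt{51}}{3}$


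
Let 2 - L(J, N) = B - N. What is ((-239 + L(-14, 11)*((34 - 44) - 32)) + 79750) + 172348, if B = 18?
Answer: 252069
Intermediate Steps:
L(J, N) = -16 + N (L(J, N) = 2 - (18 - N) = 2 + (-18 + N) = -16 + N)
((-239 + L(-14, 11)*((34 - 44) - 32)) + 79750) + 172348 = ((-239 + (-16 + 11)*((34 - 44) - 32)) + 79750) + 172348 = ((-239 - 5*(-10 - 32)) + 79750) + 172348 = ((-239 - 5*(-42)) + 79750) + 172348 = ((-239 + 210) + 79750) + 172348 = (-29 + 79750) + 172348 = 79721 + 172348 = 252069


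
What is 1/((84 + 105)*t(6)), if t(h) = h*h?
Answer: 1/6804 ≈ 0.00014697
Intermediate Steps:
t(h) = h²
1/((84 + 105)*t(6)) = 1/((84 + 105)*6²) = 1/(189*36) = 1/6804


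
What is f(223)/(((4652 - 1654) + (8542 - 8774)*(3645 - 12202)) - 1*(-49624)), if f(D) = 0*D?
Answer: 0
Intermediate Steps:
f(D) = 0
f(223)/(((4652 - 1654) + (8542 - 8774)*(3645 - 12202)) - 1*(-49624)) = 0/(((4652 - 1654) + (8542 - 8774)*(3645 - 12202)) - 1*(-49624)) = 0/((2998 - 232*(-8557)) + 49624) = 0/((2998 + 1985224) + 49624) = 0/(1988222 + 49624) = 0/2037846 = 0*(1/2037846) = 0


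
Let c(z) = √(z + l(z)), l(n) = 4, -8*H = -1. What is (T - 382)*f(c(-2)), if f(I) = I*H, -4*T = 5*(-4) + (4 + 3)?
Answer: -1515*√2/32 ≈ -66.954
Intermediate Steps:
H = ⅛ (H = -⅛*(-1) = ⅛ ≈ 0.12500)
c(z) = √(4 + z) (c(z) = √(z + 4) = √(4 + z))
T = 13/4 (T = -(5*(-4) + (4 + 3))/4 = -(-20 + 7)/4 = -¼*(-13) = 13/4 ≈ 3.2500)
f(I) = I/8 (f(I) = I*(⅛) = I/8)
(T - 382)*f(c(-2)) = (13/4 - 382)*(√(4 - 2)/8) = -1515*√2/32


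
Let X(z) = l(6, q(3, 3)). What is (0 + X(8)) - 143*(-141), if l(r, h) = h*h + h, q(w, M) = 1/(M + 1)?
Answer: 322613/16 ≈ 20163.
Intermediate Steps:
q(w, M) = 1/(1 + M)
l(r, h) = h + h**2 (l(r, h) = h**2 + h = h + h**2)
X(z) = 5/16 (X(z) = (1 + 1/(1 + 3))/(1 + 3) = (1 + 1/4)/4 = (1/4)*(5/4) = 5/16)
(0 + X(8)) - 143*(-141) = (0 + 5/16) - 143*(-141) = 5/16 + 20163 = 322613/16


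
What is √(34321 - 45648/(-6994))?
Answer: √419791633417/3497 ≈ 185.28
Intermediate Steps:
√(34321 - 45648/(-6994)) = √(34321 - 45648*(-1/6994)) = √(34321 + 22824/3497) = √(120043361/3497) = √419791633417/3497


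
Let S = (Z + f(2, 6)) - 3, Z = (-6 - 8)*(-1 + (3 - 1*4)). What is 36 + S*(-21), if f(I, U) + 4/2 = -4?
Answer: -363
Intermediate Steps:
f(I, U) = -6 (f(I, U) = -2 - 4 = -6)
Z = 28 (Z = -14*(-1 + (3 - 4)) = -14*(-1 - 1) = -14*(-2) = 28)
S = 19 (S = (28 - 6) - 3 = 22 - 3 = 19)
36 + S*(-21) = 36 + 19*(-21) = 36 - 399 = -363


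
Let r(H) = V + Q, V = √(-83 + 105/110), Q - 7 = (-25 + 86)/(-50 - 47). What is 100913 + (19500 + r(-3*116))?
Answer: 11680679/97 + 19*I*√110/22 ≈ 1.2042e+5 + 9.0579*I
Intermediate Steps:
Q = 618/97 (Q = 7 + (-25 + 86)/(-50 - 47) = 7 + 61/(-97) = 7 + 61*(-1/97) = 7 - 61/97 = 618/97 ≈ 6.3711)
V = 19*I*√110/22 (V = √(-83 + 105*(1/110)) = √(-83 + 21/22) = √(-1805/22) = 19*I*√110/22 ≈ 9.0579*I)
r(H) = 618/97 + 19*I*√110/22 (r(H) = 19*I*√110/22 + 618/97 = 618/97 + 19*I*√110/22)
100913 + (19500 + r(-3*116)) = 100913 + (19500 + (618/97 + 19*I*√110/22)) = 100913 + (1892118/97 + 19*I*√110/22) = 11680679/97 + 19*I*√110/22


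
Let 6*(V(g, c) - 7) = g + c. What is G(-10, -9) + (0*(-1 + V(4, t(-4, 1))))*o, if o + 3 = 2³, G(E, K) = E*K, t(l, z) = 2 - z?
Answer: 90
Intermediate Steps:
V(g, c) = 7 + c/6 + g/6 (V(g, c) = 7 + (g + c)/6 = 7 + (c + g)/6 = 7 + (c/6 + g/6) = 7 + c/6 + g/6)
o = 5 (o = -3 + 2³ = -3 + 8 = 5)
G(-10, -9) + (0*(-1 + V(4, t(-4, 1))))*o = -10*(-9) + (0*(-1 + (7 + (2 - 1*1)/6 + (⅙)*4)))*5 = 90 + (0*(-1 + (7 + (2 - 1)/6 + ⅔)))*5 = 90 + (0*(-1 + (7 + (⅙)*1 + ⅔)))*5 = 90 + (0*(-1 + (7 + ⅙ + ⅔)))*5 = 90 + (0*(-1 + 47/6))*5 = 90 + (0*(41/6))*5 = 90 + 0*5 = 90 + 0 = 90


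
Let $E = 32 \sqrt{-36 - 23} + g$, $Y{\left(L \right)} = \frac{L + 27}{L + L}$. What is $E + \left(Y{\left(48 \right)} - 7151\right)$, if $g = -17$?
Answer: $- \frac{229351}{32} + 32 i \sqrt{59} \approx -7167.2 + 245.8 i$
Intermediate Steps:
$Y{\left(L \right)} = \frac{27 + L}{2 L}$
$E = -17 + 32 i \sqrt{59}$ ($E = 32 \sqrt{-36 - 23} - 17 = 32 \sqrt{-59} - 17 = 32 i \sqrt{59} - 17 = -17 + 32 i \sqrt{59} \approx -17.0 + 245.8 i$)
$E + \left(Y{\left(48 \right)} - 7151\right) = \left(-17 + 32 i \sqrt{59}\right) - \left(7151 - \frac{27 + 48}{2 \cdot 48}\right) = \left(-17 + 32 i \sqrt{59}\right) - \left(7151 - \frac{25}{32}\right) = \left(-17 + 32 i \sqrt{59}\right) + \left(\frac{25}{32} - 7151\right) = \left(-17 + 32 i \sqrt{59}\right) - \frac{228807}{32} = - \frac{229351}{32} + 32 i \sqrt{59}$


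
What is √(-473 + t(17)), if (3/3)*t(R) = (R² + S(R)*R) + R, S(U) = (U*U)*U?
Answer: √83354 ≈ 288.71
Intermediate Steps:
S(U) = U³ (S(U) = U²*U = U³)
t(R) = R + R² + R⁴ (t(R) = (R² + R³*R) + R = (R² + R⁴) + R = R + R² + R⁴)
√(-473 + t(17)) = √(-473 + 17*(1 + 17 + 17³)) = √(-473 + 17*(1 + 17 + 4913)) = √(-473 + 17*4931) = √(-473 + 83827) = √83354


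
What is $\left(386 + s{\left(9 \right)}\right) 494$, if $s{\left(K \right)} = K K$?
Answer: $230698$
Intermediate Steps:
$s{\left(K \right)} = K^{2}$
$\left(386 + s{\left(9 \right)}\right) 494 = \left(386 + 9^{2}\right) 494 = \left(386 + 81\right) 494 = 467 \cdot 494 = 230698$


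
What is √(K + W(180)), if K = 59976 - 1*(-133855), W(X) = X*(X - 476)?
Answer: √140551 ≈ 374.90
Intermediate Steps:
W(X) = X*(-476 + X)
K = 193831 (K = 59976 + 133855 = 193831)
√(K + W(180)) = √(193831 + 180*(-476 + 180)) = √(193831 + 180*(-296)) = √(193831 - 53280) = √140551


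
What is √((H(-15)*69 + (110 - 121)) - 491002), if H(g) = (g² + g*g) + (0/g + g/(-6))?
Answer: I*√1839162/2 ≈ 678.08*I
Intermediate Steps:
H(g) = 2*g² - g/6 (H(g) = (g² + g²) + (0 + g*(-⅙)) = 2*g² + (0 - g/6) = 2*g² - g/6)
√((H(-15)*69 + (110 - 121)) - 491002) = √((((⅙)*(-15)*(-1 + 12*(-15)))*69 + (110 - 121)) - 491002) = √((((⅙)*(-15)*(-1 - 180))*69 - 11) - 491002) = √((((⅙)*(-15)*(-181))*69 - 11) - 491002) = √(((905/2)*69 - 11) - 491002) = √((62445/2 - 11) - 491002) = √(62423/2 - 491002) = √(-919581/2) = I*√1839162/2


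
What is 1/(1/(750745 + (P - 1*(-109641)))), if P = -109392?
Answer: 750994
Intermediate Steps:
1/(1/(750745 + (P - 1*(-109641)))) = 1/(1/(750745 + (-109392 - 1*(-109641)))) = 1/(1/(750745 + (-109392 + 109641))) = 1/(1/(750745 + 249)) = 1/(1/750994) = 750994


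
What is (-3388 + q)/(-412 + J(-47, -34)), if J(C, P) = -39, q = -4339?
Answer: 7727/451 ≈ 17.133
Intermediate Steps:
(-3388 + q)/(-412 + J(-47, -34)) = (-3388 - 4339)/(-412 - 39) = -7727/(-451) = -7727*(-1/451) = 7727/451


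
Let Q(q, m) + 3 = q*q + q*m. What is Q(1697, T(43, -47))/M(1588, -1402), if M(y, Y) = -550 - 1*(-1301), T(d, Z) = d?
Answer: 2952777/751 ≈ 3931.8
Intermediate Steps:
M(y, Y) = 751 (M(y, Y) = -550 + 1301 = 751)
Q(q, m) = -3 + q**2 + m*q (Q(q, m) = -3 + (q*q + q*m) = -3 + (q**2 + m*q) = -3 + q**2 + m*q)
Q(1697, T(43, -47))/M(1588, -1402) = (-3 + 1697**2 + 43*1697)/751 = (-3 + 2879809 + 72971)*(1/751) = 2952777*(1/751) = 2952777/751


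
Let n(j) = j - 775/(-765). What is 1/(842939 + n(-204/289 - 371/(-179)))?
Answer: 27387/23085635569 ≈ 1.1863e-6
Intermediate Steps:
n(j) = 155/153 + j (n(j) = j - 775*(-1/765) = j + 155/153 = 155/153 + j)
1/(842939 + n(-204/289 - 371/(-179))) = 1/(842939 + (155/153 + (-204/289 - 371/(-179)))) = 1/(842939 + (155/153 + (-204*1/289 - 371*(-1/179)))) = 1/(842939 + (155/153 + (-12/17 + 371/179))) = 1/(842939 + (155/153 + 4159/3043)) = 1/(842939 + 65176/27387) = 1/(23085635569/27387) = 27387/23085635569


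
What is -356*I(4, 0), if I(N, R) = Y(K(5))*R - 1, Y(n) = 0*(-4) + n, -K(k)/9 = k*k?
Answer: 356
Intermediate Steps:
K(k) = -9*k² (K(k) = -9*k*k = -9*k²)
Y(n) = n (Y(n) = 0 + n = n)
I(N, R) = -1 - 225*R (I(N, R) = (-9*5²)*R - 1 = (-9*25)*R - 1 = -225*R - 1 = -1 - 225*R)
-356*I(4, 0) = -356*(-1 - 225*0) = -356*(-1 + 0) = -356*(-1) = 356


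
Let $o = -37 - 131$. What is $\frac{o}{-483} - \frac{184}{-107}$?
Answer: $\frac{5088}{2461} \approx 2.0675$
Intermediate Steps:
$o = -168$
$\frac{o}{-483} - \frac{184}{-107} = - \frac{168}{-483} - \frac{184}{-107} = \left(-168\right) \left(- \frac{1}{483}\right) - - \frac{184}{107} = \frac{8}{23} + \frac{184}{107} = \frac{5088}{2461}$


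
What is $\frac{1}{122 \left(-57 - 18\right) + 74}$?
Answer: $- \frac{1}{9076} \approx -0.00011018$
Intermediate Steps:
$\frac{1}{122 \left(-57 - 18\right) + 74} = \frac{1}{122 \left(-75\right) + 74} = \frac{1}{-9150 + 74} = \frac{1}{-9076} = - \frac{1}{9076}$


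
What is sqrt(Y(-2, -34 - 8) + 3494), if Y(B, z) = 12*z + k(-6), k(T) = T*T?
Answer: sqrt(3026) ≈ 55.009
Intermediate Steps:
k(T) = T**2
Y(B, z) = 36 + 12*z (Y(B, z) = 12*z + (-6)**2 = 12*z + 36 = 36 + 12*z)
sqrt(Y(-2, -34 - 8) + 3494) = sqrt((36 + 12*(-34 - 8)) + 3494) = sqrt((36 + 12*(-42)) + 3494) = sqrt((36 - 504) + 3494) = sqrt(-468 + 3494) = sqrt(3026)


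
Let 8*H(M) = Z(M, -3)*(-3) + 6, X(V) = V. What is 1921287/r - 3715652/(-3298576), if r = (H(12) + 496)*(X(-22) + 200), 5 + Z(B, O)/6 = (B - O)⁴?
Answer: 34331255068745/33290694384388 ≈ 1.0313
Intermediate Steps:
Z(B, O) = -30 + 6*(B - O)⁴
H(M) = 12 - 9*(3 + M)⁴/4 (H(M) = ((-30 + 6*(M - 1*(-3))⁴)*(-3) + 6)/8 = ((-30 + 6*(M + 3)⁴)*(-3) + 6)/8 = ((-30 + 6*(3 + M)⁴)*(-3) + 6)/8 = ((90 - 18*(3 + M)⁴) + 6)/8 = (96 - 18*(3 + M)⁴)/8 = 12 - 9*(3 + M)⁴/4)
r = -40369777/2 (r = ((12 - 9*(3 + 12)⁴/4) + 496)*(-22 + 200) = ((12 - 9/4*15⁴) + 496)*178 = ((12 - 9/4*50625) + 496)*178 = ((12 - 455625/4) + 496)*178 = (-455577/4 + 496)*178 = -453593/4*178 = -40369777/2 ≈ -2.0185e+7)
1921287/r - 3715652/(-3298576) = 1921287/(-40369777/2) - 3715652/(-3298576) = 1921287*(-2/40369777) - 3715652*(-1/3298576) = -3842574/40369777 + 928913/824644 = 34331255068745/33290694384388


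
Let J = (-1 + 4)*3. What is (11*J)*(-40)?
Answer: -3960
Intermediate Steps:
J = 9 (J = 3*3 = 9)
(11*J)*(-40) = (11*9)*(-40) = 99*(-40) = -3960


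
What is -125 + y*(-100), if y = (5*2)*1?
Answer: -1125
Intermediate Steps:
y = 10 (y = 10*1 = 10)
-125 + y*(-100) = -125 + 10*(-100) = -125 - 1000 = -1125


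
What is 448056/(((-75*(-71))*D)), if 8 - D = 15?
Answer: -21336/1775 ≈ -12.020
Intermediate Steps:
D = -7 (D = 8 - 1*15 = 8 - 15 = -7)
448056/(((-75*(-71))*D)) = 448056/((-75*(-71)*(-7))) = 448056/((5325*(-7))) = 448056/(-37275) = 448056*(-1/37275) = -21336/1775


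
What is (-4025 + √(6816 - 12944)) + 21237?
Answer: 17212 + 4*I*√383 ≈ 17212.0 + 78.281*I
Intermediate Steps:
(-4025 + √(6816 - 12944)) + 21237 = (-4025 + √(-6128)) + 21237 = (-4025 + 4*I*√383) + 21237 = 17212 + 4*I*√383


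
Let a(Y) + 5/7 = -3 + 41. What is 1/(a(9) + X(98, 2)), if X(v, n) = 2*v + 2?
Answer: 7/1647 ≈ 0.0042502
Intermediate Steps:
X(v, n) = 2 + 2*v
a(Y) = 261/7 (a(Y) = -5/7 + (-3 + 41) = -5/7 + 38 = 261/7)
1/(a(9) + X(98, 2)) = 1/(261/7 + (2 + 2*98)) = 1/(261/7 + (2 + 196)) = 1/(261/7 + 198) = 1/(1647/7) = 7/1647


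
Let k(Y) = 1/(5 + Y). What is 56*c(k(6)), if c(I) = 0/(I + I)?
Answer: 0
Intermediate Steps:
c(I) = 0 (c(I) = 0/((2*I)) = 0*(1/(2*I)) = 0)
56*c(k(6)) = 56*0 = 0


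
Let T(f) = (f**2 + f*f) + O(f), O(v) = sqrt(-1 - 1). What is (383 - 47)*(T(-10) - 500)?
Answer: -100800 + 336*I*sqrt(2) ≈ -1.008e+5 + 475.18*I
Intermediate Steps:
O(v) = I*sqrt(2) (O(v) = sqrt(-2) = I*sqrt(2))
T(f) = 2*f**2 + I*sqrt(2) (T(f) = (f**2 + f*f) + I*sqrt(2) = (f**2 + f**2) + I*sqrt(2) = 2*f**2 + I*sqrt(2))
(383 - 47)*(T(-10) - 500) = (383 - 47)*((2*(-10)**2 + I*sqrt(2)) - 500) = 336*((2*100 + I*sqrt(2)) - 500) = 336*((200 + I*sqrt(2)) - 500) = 336*(-300 + I*sqrt(2)) = -100800 + 336*I*sqrt(2)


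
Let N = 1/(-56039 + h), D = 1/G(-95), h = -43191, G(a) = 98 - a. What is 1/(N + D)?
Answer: 19151390/99037 ≈ 193.38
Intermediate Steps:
D = 1/193 (D = 1/(98 - 1*(-95)) = 1/(98 + 95) = 1/193 ≈ 0.0051813)
N = -1/99230 (N = 1/(-56039 - 43191) = 1/(-99230) = -1/99230 ≈ -1.0078e-5)
1/(N + D) = 1/(-1/99230 + 1/193) = 1/(99037/19151390) = 19151390/99037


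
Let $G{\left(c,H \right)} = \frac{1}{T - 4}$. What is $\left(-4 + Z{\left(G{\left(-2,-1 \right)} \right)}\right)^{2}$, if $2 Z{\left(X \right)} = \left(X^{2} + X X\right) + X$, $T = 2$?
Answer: $16$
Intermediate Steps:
$G{\left(c,H \right)} = - \frac{1}{2}$ ($G{\left(c,H \right)} = \frac{1}{2 - 4} = \frac{1}{-2} = - \frac{1}{2}$)
$Z{\left(X \right)} = X^{2} + \frac{X}{2}$ ($Z{\left(X \right)} = \frac{\left(X^{2} + X X\right) + X}{2} = \frac{\left(X^{2} + X^{2}\right) + X}{2} = \frac{2 X^{2} + X}{2} = \frac{X + 2 X^{2}}{2} = X^{2} + \frac{X}{2}$)
$\left(-4 + Z{\left(G{\left(-2,-1 \right)} \right)}\right)^{2} = \left(-4 - \frac{\frac{1}{2} - \frac{1}{2}}{2}\right)^{2} = \left(-4 - 0\right)^{2} = \left(-4 + 0\right)^{2} = \left(-4\right)^{2} = 16$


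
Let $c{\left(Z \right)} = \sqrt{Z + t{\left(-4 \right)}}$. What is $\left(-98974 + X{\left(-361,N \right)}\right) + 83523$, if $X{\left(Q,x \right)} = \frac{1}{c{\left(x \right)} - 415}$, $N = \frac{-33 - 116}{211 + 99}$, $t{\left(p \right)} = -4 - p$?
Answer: $- \frac{824927458099}{53389899} - \frac{i \sqrt{46190}}{53389899} \approx -15451.0 - 4.0255 \cdot 10^{-6} i$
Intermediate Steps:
$N = - \frac{149}{310} \approx -0.48065$
$c{\left(Z \right)} = \sqrt{Z}$ ($c{\left(Z \right)} = \sqrt{Z - 0} = \sqrt{Z + \left(-4 + 4\right)} = \sqrt{Z + 0} = \sqrt{Z}$)
$X{\left(Q,x \right)} = \frac{1}{-415 + \sqrt{x}}$ ($X{\left(Q,x \right)} = \frac{1}{\sqrt{x} - 415} = \frac{1}{-415 + \sqrt{x}}$)
$\left(-98974 + X{\left(-361,N \right)}\right) + 83523 = \left(-98974 + \frac{1}{-415 + \sqrt{- \frac{149}{310}}}\right) + 83523 = \left(-98974 + \frac{1}{-415 + \frac{i \sqrt{46190}}{310}}\right) + 83523 = -15451 + \frac{1}{-415 + \frac{i \sqrt{46190}}{310}}$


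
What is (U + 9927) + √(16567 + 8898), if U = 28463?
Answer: 38390 + √25465 ≈ 38550.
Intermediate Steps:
(U + 9927) + √(16567 + 8898) = (28463 + 9927) + √(16567 + 8898) = 38390 + √25465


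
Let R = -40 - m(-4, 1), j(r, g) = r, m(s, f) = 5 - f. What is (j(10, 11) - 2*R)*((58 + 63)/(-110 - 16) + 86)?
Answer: 75005/9 ≈ 8333.9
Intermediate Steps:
R = -44 (R = -40 - (5 - 1*1) = -40 - (5 - 1) = -40 - 1*4 = -40 - 4 = -44)
(j(10, 11) - 2*R)*((58 + 63)/(-110 - 16) + 86) = (10 - 2*(-44))*((58 + 63)/(-110 - 16) + 86) = (10 + 88)*(121/(-126) + 86) = 98*(121*(-1/126) + 86) = 98*(-121/126 + 86) = 98*(10715/126) = 75005/9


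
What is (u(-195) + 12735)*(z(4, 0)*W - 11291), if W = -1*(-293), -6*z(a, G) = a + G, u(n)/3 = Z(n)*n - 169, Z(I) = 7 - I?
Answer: 1216885126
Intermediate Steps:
u(n) = -507 + 3*n*(7 - n) (u(n) = 3*((7 - n)*n - 169) = 3*(n*(7 - n) - 169) = 3*(-169 + n*(7 - n)) = -507 + 3*n*(7 - n))
z(a, G) = -G/6 - a/6 (z(a, G) = -(a + G)/6 = -(G + a)/6 = -G/6 - a/6)
W = 293
(u(-195) + 12735)*(z(4, 0)*W - 11291) = ((-507 - 3*(-195)*(-7 - 195)) + 12735)*((-1/6*0 - 1/6*4)*293 - 11291) = ((-507 - 3*(-195)*(-202)) + 12735)*((0 - 2/3)*293 - 11291) = ((-507 - 118170) + 12735)*(-2/3*293 - 11291) = (-118677 + 12735)*(-586/3 - 11291) = -105942*(-34459/3) = 1216885126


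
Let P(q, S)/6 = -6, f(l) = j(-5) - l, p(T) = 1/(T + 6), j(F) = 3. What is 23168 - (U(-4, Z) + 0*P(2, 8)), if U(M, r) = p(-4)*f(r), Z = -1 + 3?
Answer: 46335/2 ≈ 23168.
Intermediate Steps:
Z = 2
p(T) = 1/(6 + T)
f(l) = 3 - l
P(q, S) = -36 (P(q, S) = 6*(-6) = -36)
U(M, r) = 3/2 - r/2 (U(M, r) = (3 - r)/(6 - 4) = (3 - r)/2 = 3/2 - r/2)
23168 - (U(-4, Z) + 0*P(2, 8)) = 23168 - ((3/2 - 1/2*2) + 0*(-36)) = 23168 - ((3/2 - 1) + 0) = 23168 - (1/2 + 0) = 23168 - 1*1/2 = 23168 - 1/2 = 46335/2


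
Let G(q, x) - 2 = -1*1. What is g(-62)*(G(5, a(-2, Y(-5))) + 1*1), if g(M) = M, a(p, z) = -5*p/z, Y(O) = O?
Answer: -124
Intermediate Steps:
a(p, z) = -5*p/z
G(q, x) = 1 (G(q, x) = 2 - 1*1 = 2 - 1 = 1)
g(-62)*(G(5, a(-2, Y(-5))) + 1*1) = -62*(1 + 1*1) = -62*(1 + 1) = -62*2 = -124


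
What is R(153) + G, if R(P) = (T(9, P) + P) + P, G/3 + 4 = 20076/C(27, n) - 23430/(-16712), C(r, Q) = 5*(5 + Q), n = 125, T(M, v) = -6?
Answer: 1045176309/2715700 ≈ 384.86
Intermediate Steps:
C(r, Q) = 25 + 5*Q
G = 230466309/2715700 (G = -12 + 3*(20076/(25 + 5*125) - 23430/(-16712)) = -12 + 3*(20076/(25 + 625) - 23430*(-1/16712)) = -12 + 3*(20076/650 + 11715/8356) = -12 + 3*(20076*(1/650) + 11715/8356) = -12 + 3*(10038/325 + 11715/8356) = -12 + 3*(87684903/2715700) = -12 + 263054709/2715700 = 230466309/2715700 ≈ 84.864)
R(P) = -6 + 2*P (R(P) = (-6 + P) + P = -6 + 2*P)
R(153) + G = (-6 + 2*153) + 230466309/2715700 = (-6 + 306) + 230466309/2715700 = 300 + 230466309/2715700 = 1045176309/2715700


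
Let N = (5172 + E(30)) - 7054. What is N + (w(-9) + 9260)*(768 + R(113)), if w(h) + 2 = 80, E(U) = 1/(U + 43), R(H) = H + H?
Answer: 677446571/73 ≈ 9.2801e+6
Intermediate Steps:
R(H) = 2*H
E(U) = 1/(43 + U)
w(h) = 78 (w(h) = -2 + 80 = 78)
N = -137385/73 (N = (5172 + 1/(43 + 30)) - 7054 = (5172 + 1/73) - 7054 = 377557/73 - 7054 = -137385/73 ≈ -1882.0)
N + (w(-9) + 9260)*(768 + R(113)) = -137385/73 + (78 + 9260)*(768 + 2*113) = -137385/73 + 9338*(768 + 226) = -137385/73 + 9338*994 = -137385/73 + 9281972 = 677446571/73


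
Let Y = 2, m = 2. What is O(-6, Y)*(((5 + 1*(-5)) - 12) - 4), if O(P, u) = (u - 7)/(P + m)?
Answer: -20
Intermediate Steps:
O(P, u) = (-7 + u)/(2 + P) (O(P, u) = (u - 7)/(P + 2) = (-7 + u)/(2 + P))
O(-6, Y)*(((5 + 1*(-5)) - 12) - 4) = ((-7 + 2)/(2 - 6))*(((5 + 1*(-5)) - 12) - 4) = (-5/(-4))*(((5 - 5) - 12) - 4) = (-¼*(-5))*((0 - 12) - 4) = 5*(-12 - 4)/4 = (5/4)*(-16) = -20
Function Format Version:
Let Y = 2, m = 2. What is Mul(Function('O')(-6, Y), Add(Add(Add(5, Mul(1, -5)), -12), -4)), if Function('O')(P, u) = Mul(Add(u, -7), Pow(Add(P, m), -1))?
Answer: -20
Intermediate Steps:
Function('O')(P, u) = Mul(Pow(Add(2, P), -1), Add(-7, u)) (Function('O')(P, u) = Mul(Add(u, -7), Pow(Add(P, 2), -1)) = Mul(Add(-7, u), Pow(Add(2, P), -1)) = Mul(Pow(Add(2, P), -1), Add(-7, u)))
Mul(Function('O')(-6, Y), Add(Add(Add(5, Mul(1, -5)), -12), -4)) = Mul(Mul(Pow(Add(2, -6), -1), Add(-7, 2)), Add(Add(Add(5, Mul(1, -5)), -12), -4)) = Mul(Mul(Pow(-4, -1), -5), Add(Add(Add(5, -5), -12), -4)) = Mul(Mul(Rational(-1, 4), -5), Add(Add(0, -12), -4)) = Mul(Rational(5, 4), Add(-12, -4)) = Mul(Rational(5, 4), -16) = -20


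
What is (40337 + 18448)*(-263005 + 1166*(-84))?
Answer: -21218386965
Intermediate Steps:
(40337 + 18448)*(-263005 + 1166*(-84)) = 58785*(-263005 - 97944) = 58785*(-360949) = -21218386965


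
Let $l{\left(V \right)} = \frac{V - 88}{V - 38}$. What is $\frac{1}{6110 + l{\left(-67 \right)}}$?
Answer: $\frac{21}{128341} \approx 0.00016363$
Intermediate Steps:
$l{\left(V \right)} = \frac{-88 + V}{-38 + V}$
$\frac{1}{6110 + l{\left(-67 \right)}} = \frac{1}{6110 + \frac{-88 - 67}{-38 - 67}} = \frac{1}{6110 + \frac{1}{-105} \left(-155\right)} = \frac{1}{6110 - - \frac{31}{21}} = \frac{1}{6110 + \frac{31}{21}} = \frac{1}{\frac{128341}{21}} = \frac{21}{128341}$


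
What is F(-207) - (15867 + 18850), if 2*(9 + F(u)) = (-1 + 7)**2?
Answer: -34708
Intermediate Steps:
F(u) = 9 (F(u) = -9 + (-1 + 7)**2/2 = -9 + (1/2)*6**2 = -9 + (1/2)*36 = -9 + 18 = 9)
F(-207) - (15867 + 18850) = 9 - (15867 + 18850) = 9 - 1*34717 = 9 - 34717 = -34708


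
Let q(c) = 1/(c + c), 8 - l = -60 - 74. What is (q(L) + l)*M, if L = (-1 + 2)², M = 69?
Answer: 19665/2 ≈ 9832.5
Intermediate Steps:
l = 142 (l = 8 - (-60 - 74) = 8 - 1*(-134) = 8 + 134 = 142)
L = 1 (L = 1² = 1)
q(c) = 1/(2*c)
(q(L) + l)*M = ((½)/1 + 142)*69 = ((½)*1 + 142)*69 = (½ + 142)*69 = (285/2)*69 = 19665/2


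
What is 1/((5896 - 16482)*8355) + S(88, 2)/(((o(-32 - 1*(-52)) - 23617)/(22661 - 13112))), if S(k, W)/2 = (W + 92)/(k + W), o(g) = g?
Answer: -1764215294801/2087060969910 ≈ -0.84531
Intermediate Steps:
S(k, W) = 2*(92 + W)/(W + k) (S(k, W) = 2*((W + 92)/(k + W)) = 2*((92 + W)/(W + k)) = 2*(92 + W)/(W + k))
1/((5896 - 16482)*8355) + S(88, 2)/(((o(-32 - 1*(-52)) - 23617)/(22661 - 13112))) = 1/((5896 - 16482)*8355) + (2*(92 + 2)/(2 + 88))/((((-32 - 1*(-52)) - 23617)/(22661 - 13112))) = (1/8355)/(-10586) + (2*94/90)/((((-32 + 52) - 23617)/9549)) = -1/10586*1/8355 + (2*(1/90)*94)/(((20 - 23617)*(1/9549))) = -1/88446030 + 94/(45*((-23597*1/9549))) = -1/88446030 + 94/(45*(-23597/9549)) = -1/88446030 + (94/45)*(-9549/23597) = -1/88446030 - 99734/117985 = -1764215294801/2087060969910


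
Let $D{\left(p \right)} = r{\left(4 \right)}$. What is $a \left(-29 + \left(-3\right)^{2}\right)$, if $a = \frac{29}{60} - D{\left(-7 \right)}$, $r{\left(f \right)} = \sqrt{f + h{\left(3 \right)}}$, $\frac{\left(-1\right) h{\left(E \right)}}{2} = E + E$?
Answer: $- \frac{29}{3} + 40 i \sqrt{2} \approx -9.6667 + 56.569 i$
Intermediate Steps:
$h{\left(E \right)} = - 4 E$ ($h{\left(E \right)} = - 2 \left(E + E\right) = - 2 \cdot 2 E = - 4 E$)
$r{\left(f \right)} = \sqrt{-12 + f}$ ($r{\left(f \right)} = \sqrt{f - 12} = \sqrt{-12 + f}$)
$D{\left(p \right)} = 2 i \sqrt{2}$ ($D{\left(p \right)} = \sqrt{-12 + 4} = \sqrt{-8} = 2 i \sqrt{2}$)
$a = \frac{29}{60} - 2 i \sqrt{2} \approx 0.48333 - 2.8284 i$
$a \left(-29 + \left(-3\right)^{2}\right) = \left(\frac{29}{60} - 2 i \sqrt{2}\right) \left(-29 + \left(-3\right)^{2}\right) = \left(\frac{29}{60} - 2 i \sqrt{2}\right) \left(-29 + 9\right) = \left(\frac{29}{60} - 2 i \sqrt{2}\right) \left(-20\right) = - \frac{29}{3} + 40 i \sqrt{2}$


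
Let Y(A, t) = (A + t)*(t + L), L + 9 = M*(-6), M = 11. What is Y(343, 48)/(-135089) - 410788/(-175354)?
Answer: 28672076155/11844198253 ≈ 2.4208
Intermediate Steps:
L = -75 (L = -9 + 11*(-6) = -9 - 66 = -75)
Y(A, t) = (-75 + t)*(A + t) (Y(A, t) = (A + t)*(t - 75) = (A + t)*(-75 + t) = (-75 + t)*(A + t))
Y(343, 48)/(-135089) - 410788/(-175354) = (48² - 75*343 - 75*48 + 343*48)/(-135089) - 410788/(-175354) = (2304 - 25725 - 3600 + 16464)*(-1/135089) - 410788*(-1/175354) = -10557*(-1/135089) + 205394/87677 = 10557/135089 + 205394/87677 = 28672076155/11844198253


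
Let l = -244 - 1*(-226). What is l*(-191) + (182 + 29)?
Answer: 3649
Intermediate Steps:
l = -18 (l = -244 + 226 = -18)
l*(-191) + (182 + 29) = -18*(-191) + (182 + 29) = 3438 + 211 = 3649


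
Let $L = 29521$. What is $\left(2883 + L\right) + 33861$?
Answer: $66265$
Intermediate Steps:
$\left(2883 + L\right) + 33861 = \left(2883 + 29521\right) + 33861 = 32404 + 33861 = 66265$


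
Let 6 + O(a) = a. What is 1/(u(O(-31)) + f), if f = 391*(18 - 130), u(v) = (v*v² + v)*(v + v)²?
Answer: -1/277622232 ≈ -3.6020e-9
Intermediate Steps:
O(a) = -6 + a
u(v) = 4*v²*(v + v³) (u(v) = (v³ + v)*(2*v)² = (v + v³)*(4*v²) = 4*v²*(v + v³))
f = -43792 (f = 391*(-112) = -43792)
1/(u(O(-31)) + f) = 1/(4*(-6 - 31)³*(1 + (-6 - 31)²) - 43792) = 1/(4*(-37)³*(1 + (-37)²) - 43792) = 1/(4*(-50653)*(1 + 1369) - 43792) = 1/(4*(-50653)*1370 - 43792) = 1/(-277578440 - 43792) = 1/(-277622232) = -1/277622232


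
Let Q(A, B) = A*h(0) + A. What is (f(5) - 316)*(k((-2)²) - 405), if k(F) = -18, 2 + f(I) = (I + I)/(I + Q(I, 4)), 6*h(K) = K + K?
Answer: 134091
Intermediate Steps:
h(K) = K/3 (h(K) = (K + K)/6 = (2*K)/6 = K/3)
Q(A, B) = A (Q(A, B) = A*((⅓)*0) + A = A*0 + A = 0 + A = A)
f(I) = -1 (f(I) = -2 + (I + I)/(I + I) = -2 + (2*I)/((2*I)) = -2 + (2*I)*(1/(2*I)) = -2 + 1 = -1)
(f(5) - 316)*(k((-2)²) - 405) = (-1 - 316)*(-18 - 405) = -317*(-423) = 134091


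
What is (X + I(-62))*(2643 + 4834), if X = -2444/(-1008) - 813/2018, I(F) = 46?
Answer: 91297078553/254268 ≈ 3.5906e+5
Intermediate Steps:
X = 514061/254268 (X = -2444*(-1/1008) - 813*1/2018 = 611/252 - 813/2018 = 514061/254268 ≈ 2.0217)
(X + I(-62))*(2643 + 4834) = (514061/254268 + 46)*(2643 + 4834) = (12210389/254268)*7477 = 91297078553/254268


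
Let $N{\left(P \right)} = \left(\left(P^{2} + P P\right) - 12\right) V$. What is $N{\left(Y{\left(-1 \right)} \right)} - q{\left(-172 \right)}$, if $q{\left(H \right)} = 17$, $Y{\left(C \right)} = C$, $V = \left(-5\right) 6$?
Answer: $283$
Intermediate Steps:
$V = -30$
$N{\left(P \right)} = 360 - 60 P^{2}$ ($N{\left(P \right)} = \left(\left(P^{2} + P P\right) - 12\right) \left(-30\right) = \left(\left(P^{2} + P^{2}\right) - 12\right) \left(-30\right) = \left(2 P^{2} - 12\right) \left(-30\right) = \left(-12 + 2 P^{2}\right) \left(-30\right) = 360 - 60 P^{2}$)
$N{\left(Y{\left(-1 \right)} \right)} - q{\left(-172 \right)} = \left(360 - 60 \left(-1\right)^{2}\right) - 17 = \left(360 - 60\right) - 17 = 300 - 17 = 283$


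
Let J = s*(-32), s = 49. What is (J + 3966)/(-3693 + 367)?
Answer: -1199/1663 ≈ -0.72099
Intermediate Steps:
J = -1568 (J = 49*(-32) = -1568)
(J + 3966)/(-3693 + 367) = (-1568 + 3966)/(-3693 + 367) = 2398/(-3326) = 2398*(-1/3326) = -1199/1663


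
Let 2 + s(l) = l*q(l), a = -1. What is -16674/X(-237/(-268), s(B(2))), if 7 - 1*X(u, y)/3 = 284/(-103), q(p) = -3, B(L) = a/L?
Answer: -572474/1005 ≈ -569.63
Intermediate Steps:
B(L) = -1/L
s(l) = -2 - 3*l (s(l) = -2 + l*(-3) = -2 - 3*l)
X(u, y) = 3015/103 (X(u, y) = 21 - 852/(-103) = 21 - 852*(-1)/103 = 21 - 3*(-284/103) = 21 + 852/103 = 3015/103)
-16674/X(-237/(-268), s(B(2))) = -16674/3015/103 = -16674*103/3015 = -572474/1005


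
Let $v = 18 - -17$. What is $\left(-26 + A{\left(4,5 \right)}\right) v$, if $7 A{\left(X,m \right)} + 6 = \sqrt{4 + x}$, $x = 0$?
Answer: $-930$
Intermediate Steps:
$A{\left(X,m \right)} = - \frac{4}{7}$ ($A{\left(X,m \right)} = - \frac{6}{7} + \frac{\sqrt{4 + 0}}{7} = - \frac{6}{7} + \frac{\sqrt{4}}{7} = - \frac{6}{7} + \frac{1}{7} \cdot 2 = - \frac{6}{7} + \frac{2}{7} = - \frac{4}{7}$)
$v = 35$ ($v = 18 + 17 = 35$)
$\left(-26 + A{\left(4,5 \right)}\right) v = \left(-26 - \frac{4}{7}\right) 35 = \left(- \frac{186}{7}\right) 35 = -930$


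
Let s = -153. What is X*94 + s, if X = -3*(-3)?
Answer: 693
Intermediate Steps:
X = 9
X*94 + s = 9*94 - 153 = 846 - 153 = 693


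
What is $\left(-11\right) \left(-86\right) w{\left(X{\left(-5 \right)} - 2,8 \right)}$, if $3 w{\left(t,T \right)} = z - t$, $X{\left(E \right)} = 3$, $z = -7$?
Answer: $- \frac{7568}{3} \approx -2522.7$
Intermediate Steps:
$w{\left(t,T \right)} = - \frac{7}{3} - \frac{t}{3}$ ($w{\left(t,T \right)} = \frac{-7 - t}{3} = - \frac{7}{3} - \frac{t}{3}$)
$\left(-11\right) \left(-86\right) w{\left(X{\left(-5 \right)} - 2,8 \right)} = \left(-11\right) \left(-86\right) \left(- \frac{7}{3} - \frac{3 - 2}{3}\right) = 946 \left(- \frac{7}{3} - \frac{1}{3}\right) = 946 \left(- \frac{8}{3}\right) = - \frac{7568}{3}$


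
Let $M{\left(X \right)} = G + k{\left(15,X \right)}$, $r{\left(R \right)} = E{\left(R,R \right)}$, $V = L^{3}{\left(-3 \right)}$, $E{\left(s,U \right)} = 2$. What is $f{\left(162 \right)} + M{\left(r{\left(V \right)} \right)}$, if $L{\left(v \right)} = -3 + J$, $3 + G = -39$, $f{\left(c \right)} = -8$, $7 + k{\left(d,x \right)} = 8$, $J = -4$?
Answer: $-49$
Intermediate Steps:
$k{\left(d,x \right)} = 1$ ($k{\left(d,x \right)} = -7 + 8 = 1$)
$G = -42$ ($G = -3 - 39 = -42$)
$L{\left(v \right)} = -7$ ($L{\left(v \right)} = -3 - 4 = -7$)
$V = -343$ ($V = \left(-7\right)^{3} = -343$)
$r{\left(R \right)} = 2$
$M{\left(X \right)} = -41$ ($M{\left(X \right)} = -42 + 1 = -41$)
$f{\left(162 \right)} + M{\left(r{\left(V \right)} \right)} = -8 - 41 = -49$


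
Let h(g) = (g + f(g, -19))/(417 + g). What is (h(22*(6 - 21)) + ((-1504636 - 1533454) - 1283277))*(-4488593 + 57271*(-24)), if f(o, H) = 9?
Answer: 734761850265750/29 ≈ 2.5337e+13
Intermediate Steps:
h(g) = (9 + g)/(417 + g) (h(g) = (g + 9)/(417 + g) = (9 + g)/(417 + g))
(h(22*(6 - 21)) + ((-1504636 - 1533454) - 1283277))*(-4488593 + 57271*(-24)) = ((9 + 22*(6 - 21))/(417 + 22*(6 - 21)) + ((-1504636 - 1533454) - 1283277))*(-4488593 + 57271*(-24)) = ((9 + 22*(-15))/(417 + 22*(-15)) + (-3038090 - 1283277))*(-4488593 - 1374504) = ((9 - 330)/(417 - 330) - 4321367)*(-5863097) = (-321/87 - 4321367)*(-5863097) = ((1/87)*(-321) - 4321367)*(-5863097) = (-107/29 - 4321367)*(-5863097) = -125319750/29*(-5863097) = 734761850265750/29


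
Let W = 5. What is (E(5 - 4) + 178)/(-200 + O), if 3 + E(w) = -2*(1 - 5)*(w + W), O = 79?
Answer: -223/121 ≈ -1.8430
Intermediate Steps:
E(w) = 37 + 8*w (E(w) = -3 - 2*(1 - 5)*(w + 5) = -3 - (-8)*(5 + w) = -3 - 2*(-20 - 4*w) = -3 + (40 + 8*w) = 37 + 8*w)
(E(5 - 4) + 178)/(-200 + O) = ((37 + 8*(5 - 4)) + 178)/(-200 + 79) = ((37 + 8*1) + 178)/(-121) = ((37 + 8) + 178)*(-1/121) = (45 + 178)*(-1/121) = 223*(-1/121) = -223/121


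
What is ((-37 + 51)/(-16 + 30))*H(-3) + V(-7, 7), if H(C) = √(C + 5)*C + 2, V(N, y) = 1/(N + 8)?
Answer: 3 - 3*√2 ≈ -1.2426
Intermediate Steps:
V(N, y) = 1/(8 + N)
H(C) = 2 + C*√(5 + C) (H(C) = √(5 + C)*C + 2 = C*√(5 + C) + 2 = 2 + C*√(5 + C))
((-37 + 51)/(-16 + 30))*H(-3) + V(-7, 7) = ((-37 + 51)/(-16 + 30))*(2 - 3*√(5 - 3)) + 1/(8 - 7) = (14/14)*(2 - 3*√2) + 1/1 = (14*(1/14))*(2 - 3*√2) + 1 = 1*(2 - 3*√2) + 1 = (2 - 3*√2) + 1 = 3 - 3*√2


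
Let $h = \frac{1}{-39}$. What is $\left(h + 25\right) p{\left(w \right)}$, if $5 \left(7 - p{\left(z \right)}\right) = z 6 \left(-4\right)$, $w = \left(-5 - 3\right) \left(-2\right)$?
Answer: $\frac{408106}{195} \approx 2092.9$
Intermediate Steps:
$h = - \frac{1}{39} \approx -0.025641$
$w = 16$ ($w = \left(-8\right) \left(-2\right) = 16$)
$p{\left(z \right)} = 7 + \frac{24 z}{5}$ ($p{\left(z \right)} = 7 - \frac{z 6 \left(-4\right)}{5} = 7 - \frac{6 z \left(-4\right)}{5} = 7 - \frac{\left(-24\right) z}{5} = 7 + \frac{24 z}{5}$)
$\left(h + 25\right) p{\left(w \right)} = \left(- \frac{1}{39} + 25\right) \left(7 + \frac{24}{5} \cdot 16\right) = \frac{974 \left(7 + \frac{384}{5}\right)}{39} = \frac{974}{39} \cdot \frac{419}{5} = \frac{408106}{195}$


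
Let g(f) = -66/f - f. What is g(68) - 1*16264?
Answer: -555321/34 ≈ -16333.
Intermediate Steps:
g(f) = -f - 66/f
g(68) - 1*16264 = (-1*68 - 66/68) - 1*16264 = (-68 - 66*1/68) - 16264 = (-68 - 33/34) - 16264 = -2345/34 - 16264 = -555321/34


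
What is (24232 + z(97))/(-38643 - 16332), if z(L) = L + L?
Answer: -8142/18325 ≈ -0.44431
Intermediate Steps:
z(L) = 2*L
(24232 + z(97))/(-38643 - 16332) = (24232 + 2*97)/(-38643 - 16332) = (24232 + 194)/(-54975) = 24426*(-1/54975) = -8142/18325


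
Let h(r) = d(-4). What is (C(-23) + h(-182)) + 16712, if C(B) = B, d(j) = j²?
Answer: 16705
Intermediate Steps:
h(r) = 16 (h(r) = (-4)² = 16)
(C(-23) + h(-182)) + 16712 = (-23 + 16) + 16712 = -7 + 16712 = 16705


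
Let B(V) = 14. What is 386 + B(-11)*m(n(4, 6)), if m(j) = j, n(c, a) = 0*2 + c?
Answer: 442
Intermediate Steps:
n(c, a) = c (n(c, a) = 0 + c = c)
386 + B(-11)*m(n(4, 6)) = 386 + 14*4 = 386 + 56 = 442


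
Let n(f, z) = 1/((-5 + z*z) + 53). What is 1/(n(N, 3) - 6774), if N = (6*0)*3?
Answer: -57/386117 ≈ -0.00014762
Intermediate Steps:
N = 0 (N = 0*3 = 0)
n(f, z) = 1/(48 + z²) (n(f, z) = 1/((-5 + z²) + 53) = 1/(48 + z²))
1/(n(N, 3) - 6774) = 1/(1/(48 + 3²) - 6774) = 1/(1/(48 + 9) - 6774) = 1/(1/57 - 6774) = 1/(-386117/57) = -57/386117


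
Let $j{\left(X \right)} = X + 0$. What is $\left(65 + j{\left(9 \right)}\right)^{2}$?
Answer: $5476$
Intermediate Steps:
$j{\left(X \right)} = X$
$\left(65 + j{\left(9 \right)}\right)^{2} = \left(65 + 9\right)^{2} = 74^{2} = 5476$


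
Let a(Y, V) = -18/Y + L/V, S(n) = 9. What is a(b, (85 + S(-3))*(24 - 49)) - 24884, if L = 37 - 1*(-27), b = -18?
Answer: -29237557/1175 ≈ -24883.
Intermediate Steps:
L = 64 (L = 37 + 27 = 64)
a(Y, V) = -18/Y + 64/V
a(b, (85 + S(-3))*(24 - 49)) - 24884 = (-18/(-18) + 64/(((85 + 9)*(24 - 49)))) - 24884 = (-18*(-1/18) + 64/((94*(-25)))) - 24884 = (1 + 64/(-2350)) - 24884 = (1 + 64*(-1/2350)) - 24884 = (1 - 32/1175) - 24884 = 1143/1175 - 24884 = -29237557/1175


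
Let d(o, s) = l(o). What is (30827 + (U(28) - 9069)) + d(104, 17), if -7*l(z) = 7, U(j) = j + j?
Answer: 21813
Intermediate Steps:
U(j) = 2*j
l(z) = -1 (l(z) = -⅐*7 = -1)
d(o, s) = -1
(30827 + (U(28) - 9069)) + d(104, 17) = (30827 + (2*28 - 9069)) - 1 = (30827 + (56 - 9069)) - 1 = (30827 - 9013) - 1 = 21814 - 1 = 21813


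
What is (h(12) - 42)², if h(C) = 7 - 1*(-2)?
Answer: 1089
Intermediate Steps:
h(C) = 9 (h(C) = 7 + 2 = 9)
(h(12) - 42)² = (9 - 42)² = (-33)² = 1089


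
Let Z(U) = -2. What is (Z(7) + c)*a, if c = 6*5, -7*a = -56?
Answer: 224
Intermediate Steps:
a = 8 (a = -⅐*(-56) = 8)
c = 30
(Z(7) + c)*a = (-2 + 30)*8 = 28*8 = 224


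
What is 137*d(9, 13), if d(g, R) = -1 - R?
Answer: -1918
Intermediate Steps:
137*d(9, 13) = 137*(-1 - 1*13) = 137*(-1 - 13) = 137*(-14) = -1918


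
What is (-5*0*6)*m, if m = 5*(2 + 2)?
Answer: 0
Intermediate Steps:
m = 20 (m = 5*4 = 20)
(-5*0*6)*m = (-5*0*6)*20 = (0*6)*20 = 0*20 = 0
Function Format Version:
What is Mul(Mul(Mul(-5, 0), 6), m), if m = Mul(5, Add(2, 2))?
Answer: 0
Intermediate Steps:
m = 20 (m = Mul(5, 4) = 20)
Mul(Mul(Mul(-5, 0), 6), m) = Mul(Mul(Mul(-5, 0), 6), 20) = Mul(Mul(0, 6), 20) = Mul(0, 20) = 0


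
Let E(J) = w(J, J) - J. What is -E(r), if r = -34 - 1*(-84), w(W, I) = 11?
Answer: 39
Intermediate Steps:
r = 50 (r = -34 + 84 = 50)
E(J) = 11 - J
-E(r) = -(11 - 1*50) = -(11 - 50) = -1*(-39) = 39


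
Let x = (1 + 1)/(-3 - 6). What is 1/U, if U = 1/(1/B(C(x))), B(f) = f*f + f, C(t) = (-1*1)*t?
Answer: 81/22 ≈ 3.6818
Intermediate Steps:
x = -2/9 (x = 2/(-9) = 2*(-⅑) = -2/9 ≈ -0.22222)
C(t) = -t
B(f) = f + f² (B(f) = f² + f = f + f²)
U = 22/81 (U = 1/(1/((-1*(-2/9))*(1 - 1*(-2/9)))) = 1/(1/(2*(1 + 2/9)/9)) = 1/(1/((2/9)*(11/9))) = 1/(1/(22/81)) = 1/(81/22) = 22/81 ≈ 0.27161)
1/U = 1/(22/81) = 81/22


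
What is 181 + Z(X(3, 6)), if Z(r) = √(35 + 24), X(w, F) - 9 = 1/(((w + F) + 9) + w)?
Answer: 181 + √59 ≈ 188.68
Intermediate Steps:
X(w, F) = 9 + 1/(9 + F + 2*w) (X(w, F) = 9 + 1/(((w + F) + 9) + w) = 9 + 1/(((F + w) + 9) + w) = 9 + 1/((9 + F + w) + w) = 9 + 1/(9 + F + 2*w))
Z(r) = √59
181 + Z(X(3, 6)) = 181 + √59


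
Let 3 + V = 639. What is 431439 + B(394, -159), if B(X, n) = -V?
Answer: 430803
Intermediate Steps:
V = 636 (V = -3 + 639 = 636)
B(X, n) = -636 (B(X, n) = -1*636 = -636)
431439 + B(394, -159) = 431439 - 636 = 430803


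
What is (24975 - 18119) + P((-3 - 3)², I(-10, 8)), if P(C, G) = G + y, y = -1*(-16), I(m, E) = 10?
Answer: 6882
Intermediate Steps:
y = 16
P(C, G) = 16 + G (P(C, G) = G + 16 = 16 + G)
(24975 - 18119) + P((-3 - 3)², I(-10, 8)) = (24975 - 18119) + (16 + 10) = 6856 + 26 = 6882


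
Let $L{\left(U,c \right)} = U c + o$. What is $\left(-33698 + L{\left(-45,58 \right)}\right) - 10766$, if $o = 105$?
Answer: $-46969$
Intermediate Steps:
$L{\left(U,c \right)} = 105 + U c$ ($L{\left(U,c \right)} = U c + 105 = 105 + U c$)
$\left(-33698 + L{\left(-45,58 \right)}\right) - 10766 = \left(-33698 + \left(105 - 2610\right)\right) - 10766 = \left(-33698 - 2505\right) - 10766 = -36203 - 10766 = -46969$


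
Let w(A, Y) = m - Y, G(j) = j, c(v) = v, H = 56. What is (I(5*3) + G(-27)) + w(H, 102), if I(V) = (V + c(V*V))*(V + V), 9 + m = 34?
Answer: 7096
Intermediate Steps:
m = 25 (m = -9 + 34 = 25)
w(A, Y) = 25 - Y
I(V) = 2*V*(V + V**2) (I(V) = (V + V*V)*(V + V) = (V + V**2)*(2*V) = 2*V*(V + V**2))
(I(5*3) + G(-27)) + w(H, 102) = (2*(5*3)**2*(1 + 5*3) - 27) + (25 - 1*102) = (2*15**2*(1 + 15) - 27) + (25 - 102) = (2*225*16 - 27) - 77 = (7200 - 27) - 77 = 7173 - 77 = 7096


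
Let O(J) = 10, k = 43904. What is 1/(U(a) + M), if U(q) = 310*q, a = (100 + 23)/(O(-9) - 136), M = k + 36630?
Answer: 21/1684859 ≈ 1.2464e-5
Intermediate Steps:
M = 80534 (M = 43904 + 36630 = 80534)
a = -41/42 (a = (100 + 23)/(10 - 136) = 123/(-126) = 123*(-1/126) = -41/42 ≈ -0.97619)
1/(U(a) + M) = 1/(310*(-41/42) + 80534) = 1/(-6355/21 + 80534) = 1/(1684859/21) = 21/1684859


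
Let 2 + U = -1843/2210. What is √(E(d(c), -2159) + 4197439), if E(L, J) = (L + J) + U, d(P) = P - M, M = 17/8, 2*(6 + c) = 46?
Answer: √81960903431030/4420 ≈ 2048.2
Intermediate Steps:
c = 17 (c = -6 + (½)*46 = -6 + 23 = 17)
M = 17/8 (M = 17*(⅛) = 17/8 ≈ 2.1250)
U = -6263/2210 (U = -2 - 1843/2210 = -6263/2210 ≈ -2.8339)
d(P) = -17/8 + P (d(P) = P - 1*17/8 = P - 17/8 = -17/8 + P)
E(L, J) = -6263/2210 + J + L (E(L, J) = (L + J) - 6263/2210 = (J + L) - 6263/2210 = -6263/2210 + J + L)
√(E(d(c), -2159) + 4197439) = √((-6263/2210 - 2159 + (-17/8 + 17)) + 4197439) = √((-6263/2210 - 2159 + 119/8) + 4197439) = √(-18979117/8840 + 4197439) = √(37086381643/8840) = √81960903431030/4420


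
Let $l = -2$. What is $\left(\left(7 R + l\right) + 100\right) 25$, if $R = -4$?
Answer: $1750$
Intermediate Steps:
$\left(\left(7 R + l\right) + 100\right) 25 = \left(\left(7 \left(-4\right) - 2\right) + 100\right) 25 = \left(\left(-28 - 2\right) + 100\right) 25 = \left(-30 + 100\right) 25 = 70 \cdot 25 = 1750$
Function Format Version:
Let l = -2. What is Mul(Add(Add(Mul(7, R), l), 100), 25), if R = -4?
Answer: 1750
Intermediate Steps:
Mul(Add(Add(Mul(7, R), l), 100), 25) = Mul(Add(Add(Mul(7, -4), -2), 100), 25) = Mul(Add(Add(-28, -2), 100), 25) = Mul(Add(-30, 100), 25) = Mul(70, 25) = 1750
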